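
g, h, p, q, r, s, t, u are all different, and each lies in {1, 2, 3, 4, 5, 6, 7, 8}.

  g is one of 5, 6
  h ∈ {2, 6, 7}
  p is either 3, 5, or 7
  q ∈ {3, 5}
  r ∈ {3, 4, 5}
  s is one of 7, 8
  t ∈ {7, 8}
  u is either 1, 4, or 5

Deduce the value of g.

Among the 8 variables, 1 fits only u (and all 8 values in {1, 2, 3, 4, 5, 6, 7, 8} must be used), so u = 1.
The 7 still-open variables draw from only 7 values {2, 3, 4, 5, 6, 7, 8}, so each is used; only h can be 2, hence h = 2.
The 6 still-open variables draw from only 6 values {3, 4, 5, 6, 7, 8}, so each is used; only r can be 4, hence r = 4.
The 5 still-open variables draw from only 5 values {3, 5, 6, 7, 8}, so each is used; only g can be 6, hence g = 6.

6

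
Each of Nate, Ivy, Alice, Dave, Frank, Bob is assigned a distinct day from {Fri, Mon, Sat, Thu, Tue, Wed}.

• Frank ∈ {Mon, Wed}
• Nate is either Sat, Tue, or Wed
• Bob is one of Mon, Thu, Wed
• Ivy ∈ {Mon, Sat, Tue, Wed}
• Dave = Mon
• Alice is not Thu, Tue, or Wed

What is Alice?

Fri

Dave's domain is down to {Mon}, so Dave = Mon. Eliminate Mon elsewhere: Ivy, Alice, Frank, Bob.
Frank must be Wed (only option left). Eliminate Wed elsewhere: Nate, Ivy, Bob.
Bob must be Thu (only option left).
The 3 still-open variables together cover exactly {Fri, Sat, Tue} — 3 values for 3 variables — and Fri appears only in Alice's list, so Alice = Fri.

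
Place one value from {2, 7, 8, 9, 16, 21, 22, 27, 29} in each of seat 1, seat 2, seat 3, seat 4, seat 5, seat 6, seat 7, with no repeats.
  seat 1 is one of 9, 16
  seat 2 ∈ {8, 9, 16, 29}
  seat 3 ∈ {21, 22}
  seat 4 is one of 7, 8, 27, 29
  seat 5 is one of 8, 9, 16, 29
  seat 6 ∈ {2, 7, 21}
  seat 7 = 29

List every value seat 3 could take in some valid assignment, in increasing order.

seat 7 has just one choice, so seat 7 = 29. So seat 2, seat 4, seat 5 can't be 29.
The 3 variables seat 1, seat 2, seat 5 are confined to {8, 9, 16}, which locks those values in; drop them from seat 4.
No further eliminations apply; seat 3 can still be any of 21, 22.

21, 22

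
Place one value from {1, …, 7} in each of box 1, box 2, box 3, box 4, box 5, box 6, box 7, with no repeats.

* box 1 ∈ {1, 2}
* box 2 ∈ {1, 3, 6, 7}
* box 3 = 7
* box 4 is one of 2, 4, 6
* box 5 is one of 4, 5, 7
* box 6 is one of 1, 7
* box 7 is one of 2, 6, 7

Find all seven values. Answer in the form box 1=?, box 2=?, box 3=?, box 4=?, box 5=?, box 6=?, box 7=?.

box 3 has just one choice, so box 3 = 7. Eliminate 7 elsewhere: box 2, box 5, box 6, box 7.
box 6's domain is down to {1}, so box 6 = 1. Strike 1 from box 1, box 2.
box 1 must be 2 (only option left). Eliminate 2 elsewhere: box 4, box 7.
box 7 must be 6 (only option left). Remove 6 from box 2, box 4.
box 2 must be 3 (only option left).
That leaves box 4 = 4. Strike 4 from box 5.
box 5's domain is down to {5}, so box 5 = 5.

box 1=2, box 2=3, box 3=7, box 4=4, box 5=5, box 6=1, box 7=6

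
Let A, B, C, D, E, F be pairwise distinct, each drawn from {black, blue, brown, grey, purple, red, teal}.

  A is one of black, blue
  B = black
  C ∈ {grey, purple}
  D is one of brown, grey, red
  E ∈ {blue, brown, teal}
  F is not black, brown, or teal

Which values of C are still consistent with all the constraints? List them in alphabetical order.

B must be black (only option left). Strike black from A.
A must be blue (only option left). So E, F can't be blue.
No further eliminations apply; C can still be any of grey, purple.

grey, purple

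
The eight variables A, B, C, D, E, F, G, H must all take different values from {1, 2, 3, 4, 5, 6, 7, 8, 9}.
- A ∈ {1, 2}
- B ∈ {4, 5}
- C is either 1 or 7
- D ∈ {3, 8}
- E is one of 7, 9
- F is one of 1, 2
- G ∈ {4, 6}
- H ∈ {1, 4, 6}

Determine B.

A and F between them cover only {1, 2} — a naked pair. Remove those values from C, H.
C must be 7 (only option left). Remove 7 from E.
E must be 9 (only option left).
G and H between them cover only {4, 6} — a naked pair. Remove those values from B.
So B = 5.

5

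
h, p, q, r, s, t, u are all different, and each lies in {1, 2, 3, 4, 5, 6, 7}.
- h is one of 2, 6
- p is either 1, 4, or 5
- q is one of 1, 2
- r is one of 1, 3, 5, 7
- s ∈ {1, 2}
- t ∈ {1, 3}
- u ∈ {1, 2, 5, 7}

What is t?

The 7 variables draw from only 7 values {1, 2, 3, 4, 5, 6, 7}, so each is used; only p can be 4, hence p = 4.
The 6 still-open variables together cover exactly {1, 2, 3, 5, 6, 7} — 6 values for 6 variables — and 6 appears only in h's list, so h = 6.
The 2 variables q and s are confined to {1, 2}, which locks those values in; drop them from r, t, u.
So t = 3.

3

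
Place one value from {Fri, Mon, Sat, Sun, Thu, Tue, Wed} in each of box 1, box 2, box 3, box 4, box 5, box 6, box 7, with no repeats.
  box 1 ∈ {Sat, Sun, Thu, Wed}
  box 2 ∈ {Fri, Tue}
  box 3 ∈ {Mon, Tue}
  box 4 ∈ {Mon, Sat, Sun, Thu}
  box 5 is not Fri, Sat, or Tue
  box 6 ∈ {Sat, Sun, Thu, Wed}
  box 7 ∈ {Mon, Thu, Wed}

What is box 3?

Tue

The 7 variables together cover exactly {Fri, Mon, Sat, Sun, Thu, Tue, Wed} — 7 values for 7 variables — and Fri appears only in box 2's list, so box 2 = Fri.
Among the 6 still-open variables, Tue fits only box 3 (and all 6 values in {Mon, Sat, Sun, Thu, Tue, Wed} must be used), so box 3 = Tue.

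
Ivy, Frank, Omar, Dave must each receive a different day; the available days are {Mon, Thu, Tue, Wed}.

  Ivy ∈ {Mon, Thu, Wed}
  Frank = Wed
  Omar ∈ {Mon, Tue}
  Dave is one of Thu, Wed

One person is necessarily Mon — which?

Ivy

Frank's domain is down to {Wed}, so Frank = Wed. Remove Wed from Ivy, Dave.
Dave must be Thu (only option left). Strike Thu from Ivy.
So Mon goes to Ivy.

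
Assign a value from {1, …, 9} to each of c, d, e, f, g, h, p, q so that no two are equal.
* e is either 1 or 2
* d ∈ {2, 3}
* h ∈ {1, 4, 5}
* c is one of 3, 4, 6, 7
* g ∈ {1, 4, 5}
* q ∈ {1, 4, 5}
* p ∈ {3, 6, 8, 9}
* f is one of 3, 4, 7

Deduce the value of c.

6

g, h, q share exactly the 3 values {1, 4, 5}; by pigeonhole those values go to them, so strike 1, 4, 5 from c, e, f.
e has just one choice, so e = 2. So d can't be 2.
d's domain is down to {3}, so d = 3. Eliminate 3 elsewhere: c, f, p.
That leaves f = 7. Remove 7 from c.
So c = 6.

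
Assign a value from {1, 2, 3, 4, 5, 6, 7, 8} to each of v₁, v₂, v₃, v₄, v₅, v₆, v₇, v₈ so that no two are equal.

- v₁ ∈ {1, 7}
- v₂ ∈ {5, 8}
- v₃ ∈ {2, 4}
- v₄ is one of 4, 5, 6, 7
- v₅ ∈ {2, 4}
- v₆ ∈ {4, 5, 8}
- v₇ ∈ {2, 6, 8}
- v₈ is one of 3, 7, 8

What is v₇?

6

The 8 variables together cover exactly {1, 2, 3, 4, 5, 6, 7, 8} — 8 values for 8 variables — and 1 appears only in v₁'s list, so v₁ = 1.
The 7 still-open variables draw from only 7 values {2, 3, 4, 5, 6, 7, 8}, so each is used; only v₈ can be 3, hence v₈ = 3.
The 6 still-open variables together cover exactly {2, 4, 5, 6, 7, 8} — 6 values for 6 variables — and 7 appears only in v₄'s list, so v₄ = 7.
The 5 still-open variables draw from only 5 values {2, 4, 5, 6, 8}, so each is used; only v₇ can be 6, hence v₇ = 6.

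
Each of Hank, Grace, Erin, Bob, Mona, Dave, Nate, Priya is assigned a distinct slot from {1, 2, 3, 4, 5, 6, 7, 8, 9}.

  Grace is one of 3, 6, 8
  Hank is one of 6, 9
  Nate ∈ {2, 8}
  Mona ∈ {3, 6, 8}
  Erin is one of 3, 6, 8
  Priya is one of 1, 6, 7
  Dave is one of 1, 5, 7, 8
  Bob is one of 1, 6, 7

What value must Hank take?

The 8 variables together cover exactly {1, 2, 3, 5, 6, 7, 8, 9} — 8 values for 8 variables — and 2 appears only in Nate's list, so Nate = 2.
The 7 still-open variables draw from only 7 values {1, 3, 5, 6, 7, 8, 9}, so each is used; only Dave can be 5, hence Dave = 5.
The 6 still-open variables draw from only 6 values {1, 3, 6, 7, 8, 9}, so each is used; only Hank can be 9, hence Hank = 9.

9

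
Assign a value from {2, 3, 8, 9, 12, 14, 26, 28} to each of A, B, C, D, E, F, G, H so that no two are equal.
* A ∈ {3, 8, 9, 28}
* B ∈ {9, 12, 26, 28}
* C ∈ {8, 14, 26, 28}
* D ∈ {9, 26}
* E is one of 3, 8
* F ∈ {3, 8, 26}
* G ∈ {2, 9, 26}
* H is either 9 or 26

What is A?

The 8 variables together cover exactly {2, 3, 8, 9, 12, 14, 26, 28} — 8 values for 8 variables — and 2 appears only in G's list, so G = 2.
The 7 still-open variables together cover exactly {3, 8, 9, 12, 14, 26, 28} — 7 values for 7 variables — and 12 appears only in B's list, so B = 12.
The 6 still-open variables together cover exactly {3, 8, 9, 14, 26, 28} — 6 values for 6 variables — and 14 appears only in C's list, so C = 14.
The 5 still-open variables draw from only 5 values {3, 8, 9, 26, 28}, so each is used; only A can be 28, hence A = 28.

28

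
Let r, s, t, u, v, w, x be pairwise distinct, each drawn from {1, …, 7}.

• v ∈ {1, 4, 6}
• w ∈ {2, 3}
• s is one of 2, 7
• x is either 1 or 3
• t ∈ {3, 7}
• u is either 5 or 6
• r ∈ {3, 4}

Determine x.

Among the 7 variables, 5 fits only u (and all 7 values in {1, 2, 3, 4, 5, 6, 7} must be used), so u = 5.
The 6 still-open variables draw from only 6 values {1, 2, 3, 4, 6, 7}, so each is used; only v can be 6, hence v = 6.
Among the 5 still-open variables, 1 fits only x (and all 5 values in {1, 2, 3, 4, 7} must be used), so x = 1.

1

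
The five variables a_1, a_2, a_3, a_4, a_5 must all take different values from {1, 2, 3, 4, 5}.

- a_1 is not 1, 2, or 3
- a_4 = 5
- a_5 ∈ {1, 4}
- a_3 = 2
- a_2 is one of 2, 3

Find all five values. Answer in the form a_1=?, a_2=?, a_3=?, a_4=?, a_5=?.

a_3 must be 2 (only option left). Remove 2 from a_2.
a_4's domain is down to {5}, so a_4 = 5. Eliminate 5 elsewhere: a_1.
a_1's domain is down to {4}, so a_1 = 4. Remove 4 from a_5.
a_2's domain is down to {3}, so a_2 = 3.
a_5 has just one choice, so a_5 = 1.

a_1=4, a_2=3, a_3=2, a_4=5, a_5=1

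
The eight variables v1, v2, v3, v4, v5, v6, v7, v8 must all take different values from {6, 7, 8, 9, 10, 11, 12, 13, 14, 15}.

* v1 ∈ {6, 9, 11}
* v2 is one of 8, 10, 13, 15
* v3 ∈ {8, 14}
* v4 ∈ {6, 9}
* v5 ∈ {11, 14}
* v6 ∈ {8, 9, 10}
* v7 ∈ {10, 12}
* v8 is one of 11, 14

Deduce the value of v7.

12

v5 and v8 share exactly the 2 values {11, 14}; by pigeonhole those values go to them, so strike 11, 14 from v1, v3.
v3's domain is down to {8}, so v3 = 8. So v2, v6 can't be 8.
v1 and v4 share exactly the 2 values {6, 9}; by pigeonhole those values go to them, so strike 6, 9 from v6.
v6 must be 10 (only option left). So v2, v7 can't be 10.
So v7 = 12.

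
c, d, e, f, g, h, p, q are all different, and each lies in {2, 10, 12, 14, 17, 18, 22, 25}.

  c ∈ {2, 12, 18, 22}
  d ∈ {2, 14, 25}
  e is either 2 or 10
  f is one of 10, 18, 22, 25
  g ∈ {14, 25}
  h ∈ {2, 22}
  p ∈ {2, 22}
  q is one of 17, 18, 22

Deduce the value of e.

10

The 8 variables draw from only 8 values {2, 10, 12, 14, 17, 18, 22, 25}, so each is used; only c can be 12, hence c = 12.
Among the 7 still-open variables, 17 fits only q (and all 7 values in {2, 10, 14, 17, 18, 22, 25} must be used), so q = 17.
The 6 still-open variables draw from only 6 values {2, 10, 14, 18, 22, 25}, so each is used; only f can be 18, hence f = 18.
Among the 5 still-open variables, 10 fits only e (and all 5 values in {2, 10, 14, 22, 25} must be used), so e = 10.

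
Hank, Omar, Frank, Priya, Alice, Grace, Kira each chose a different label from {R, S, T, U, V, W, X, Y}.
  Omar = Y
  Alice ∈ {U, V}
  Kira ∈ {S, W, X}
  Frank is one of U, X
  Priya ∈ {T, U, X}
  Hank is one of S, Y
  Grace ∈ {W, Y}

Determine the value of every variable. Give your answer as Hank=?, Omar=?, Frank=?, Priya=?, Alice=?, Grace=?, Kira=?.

Omar must be Y (only option left). So Hank, Grace can't be Y.
Grace's domain is down to {W}, so Grace = W. So Kira can't be W.
Hank's domain is down to {S}, so Hank = S. Strike S from Kira.
Kira must be X (only option left). Remove X from Frank, Priya.
Frank must be U (only option left). Strike U from Priya, Alice.
Priya must be T (only option left).
That leaves Alice = V.

Hank=S, Omar=Y, Frank=U, Priya=T, Alice=V, Grace=W, Kira=X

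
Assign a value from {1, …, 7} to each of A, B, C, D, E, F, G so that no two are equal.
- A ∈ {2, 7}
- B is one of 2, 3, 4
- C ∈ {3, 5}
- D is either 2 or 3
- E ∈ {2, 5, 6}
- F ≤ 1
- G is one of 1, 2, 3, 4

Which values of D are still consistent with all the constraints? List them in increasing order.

2, 3

F has just one choice, so F = 1. Remove 1 from G.
Among the 6 still-open variables, 6 fits only E (and all 6 values in {2, 3, 4, 5, 6, 7} must be used), so E = 6.
The 5 still-open variables together cover exactly {2, 3, 4, 5, 7} — 5 values for 5 variables — and 5 appears only in C's list, so C = 5.
The 4 still-open variables together cover exactly {2, 3, 4, 7} — 4 values for 4 variables — and 7 appears only in A's list, so A = 7.
No further eliminations apply; D can still be any of 2, 3.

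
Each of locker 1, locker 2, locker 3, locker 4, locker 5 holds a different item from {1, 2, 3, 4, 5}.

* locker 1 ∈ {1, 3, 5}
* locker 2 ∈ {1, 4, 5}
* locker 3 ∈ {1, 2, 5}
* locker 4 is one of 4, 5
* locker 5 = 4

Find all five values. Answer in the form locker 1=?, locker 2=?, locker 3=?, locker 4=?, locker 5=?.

locker 5 has just one choice, so locker 5 = 4. Remove 4 from locker 2, locker 4.
locker 4 must be 5 (only option left). Strike 5 from locker 1, locker 2, locker 3.
locker 2's domain is down to {1}, so locker 2 = 1. Strike 1 from locker 1, locker 3.
locker 3's domain is down to {2}, so locker 3 = 2.
locker 1 must be 3 (only option left).

locker 1=3, locker 2=1, locker 3=2, locker 4=5, locker 5=4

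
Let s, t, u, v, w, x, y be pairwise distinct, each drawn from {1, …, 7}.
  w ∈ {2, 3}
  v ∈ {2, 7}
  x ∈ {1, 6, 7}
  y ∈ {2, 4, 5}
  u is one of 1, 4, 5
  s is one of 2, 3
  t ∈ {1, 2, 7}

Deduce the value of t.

1

The 7 variables draw from only 7 values {1, 2, 3, 4, 5, 6, 7}, so each is used; only x can be 6, hence x = 6.
s and w between them cover only {2, 3} — a naked pair. Remove those values from t, v, y.
That leaves v = 7. So t can't be 7.
So t = 1.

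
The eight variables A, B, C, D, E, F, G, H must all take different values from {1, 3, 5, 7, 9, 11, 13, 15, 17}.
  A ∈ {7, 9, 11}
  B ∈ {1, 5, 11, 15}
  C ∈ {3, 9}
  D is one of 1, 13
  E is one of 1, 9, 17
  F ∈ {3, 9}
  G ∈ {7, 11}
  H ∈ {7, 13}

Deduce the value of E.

17

C and F between them cover only {3, 9} — a naked pair. Remove those values from A, E.
A and G between them cover only {7, 11} — a naked pair. Remove those values from B, H.
H must be 13 (only option left). Eliminate 13 elsewhere: D.
D's domain is down to {1}, so D = 1. Eliminate 1 elsewhere: B, E.
So E = 17.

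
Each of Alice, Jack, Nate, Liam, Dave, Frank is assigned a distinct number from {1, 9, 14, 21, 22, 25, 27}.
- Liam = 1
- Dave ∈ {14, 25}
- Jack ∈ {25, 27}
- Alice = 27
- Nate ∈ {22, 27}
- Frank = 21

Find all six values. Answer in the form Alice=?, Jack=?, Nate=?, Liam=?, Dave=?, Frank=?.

Alice's domain is down to {27}, so Alice = 27. Remove 27 from Jack, Nate.
Jack's domain is down to {25}, so Jack = 25. Strike 25 from Dave.
Nate must be 22 (only option left).
Liam's domain is down to {1}, so Liam = 1.
Dave has just one choice, so Dave = 14.
Frank must be 21 (only option left).

Alice=27, Jack=25, Nate=22, Liam=1, Dave=14, Frank=21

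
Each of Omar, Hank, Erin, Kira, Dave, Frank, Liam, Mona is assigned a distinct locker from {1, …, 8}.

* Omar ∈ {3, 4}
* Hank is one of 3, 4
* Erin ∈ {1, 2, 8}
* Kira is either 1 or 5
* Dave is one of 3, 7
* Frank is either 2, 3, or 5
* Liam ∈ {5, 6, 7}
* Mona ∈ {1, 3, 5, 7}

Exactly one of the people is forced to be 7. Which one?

The 8 variables together cover exactly {1, 2, 3, 4, 5, 6, 7, 8} — 8 values for 8 variables — and 6 appears only in Liam's list, so Liam = 6.
Among the 7 still-open variables, 8 fits only Erin (and all 7 values in {1, 2, 3, 4, 5, 7, 8} must be used), so Erin = 8.
Among the 6 still-open variables, 2 fits only Frank (and all 6 values in {1, 2, 3, 4, 5, 7} must be used), so Frank = 2.
Omar and Hank between them cover only {3, 4} — a naked pair. Remove those values from Dave, Mona.
So 7 goes to Dave.

Dave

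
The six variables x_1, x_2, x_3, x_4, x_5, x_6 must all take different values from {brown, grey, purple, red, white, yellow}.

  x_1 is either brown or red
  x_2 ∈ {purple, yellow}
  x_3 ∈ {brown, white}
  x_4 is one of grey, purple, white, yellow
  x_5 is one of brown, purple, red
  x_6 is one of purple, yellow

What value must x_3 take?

white

Among the 6 variables, grey fits only x_4 (and all 6 values in {brown, grey, purple, red, white, yellow} must be used), so x_4 = grey.
The 5 still-open variables together cover exactly {brown, purple, red, white, yellow} — 5 values for 5 variables — and white appears only in x_3's list, so x_3 = white.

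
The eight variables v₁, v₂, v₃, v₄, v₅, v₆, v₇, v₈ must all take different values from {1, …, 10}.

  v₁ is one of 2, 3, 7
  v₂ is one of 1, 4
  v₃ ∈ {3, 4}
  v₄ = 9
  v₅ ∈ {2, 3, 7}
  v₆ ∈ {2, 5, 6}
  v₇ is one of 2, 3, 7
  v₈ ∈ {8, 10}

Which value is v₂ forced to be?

v₄'s domain is down to {9}, so v₄ = 9.
v₁, v₅, v₇ between them cover only {2, 3, 7} — a naked triple. Remove those values from v₃, v₆.
That leaves v₃ = 4. So v₂ can't be 4.
So v₂ = 1.

1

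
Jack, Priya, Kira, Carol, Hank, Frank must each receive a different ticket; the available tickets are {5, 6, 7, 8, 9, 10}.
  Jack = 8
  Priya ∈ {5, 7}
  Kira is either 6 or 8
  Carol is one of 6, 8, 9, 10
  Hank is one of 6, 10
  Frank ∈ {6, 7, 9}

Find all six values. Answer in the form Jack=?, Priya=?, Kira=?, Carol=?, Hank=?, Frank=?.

Jack=8, Priya=5, Kira=6, Carol=9, Hank=10, Frank=7

Jack's domain is down to {8}, so Jack = 8. Remove 8 from Kira, Carol.
Kira has just one choice, so Kira = 6. Eliminate 6 elsewhere: Carol, Hank, Frank.
Hank must be 10 (only option left). Strike 10 from Carol.
Carol has just one choice, so Carol = 9. So Frank can't be 9.
Frank's domain is down to {7}, so Frank = 7. Strike 7 from Priya.
Priya must be 5 (only option left).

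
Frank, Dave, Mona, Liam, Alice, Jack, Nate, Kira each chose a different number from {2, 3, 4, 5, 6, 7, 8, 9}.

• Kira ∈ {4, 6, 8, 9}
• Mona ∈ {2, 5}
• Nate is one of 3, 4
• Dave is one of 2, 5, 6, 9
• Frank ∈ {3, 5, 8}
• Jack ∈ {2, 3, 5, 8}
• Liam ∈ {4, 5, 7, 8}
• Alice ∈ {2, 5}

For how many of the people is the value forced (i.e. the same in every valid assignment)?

2

Among the 8 variables, 7 fits only Liam (and all 8 values in {2, 3, 4, 5, 6, 7, 8, 9} must be used), so Liam = 7.
Mona and Alice between them cover only {2, 5} — a naked pair. Remove those values from Frank, Dave, Jack.
Frank and Jack share exactly the 2 values {3, 8}; by pigeonhole those values go to them, so strike 3, 8 from Nate, Kira.
Nate must be 4 (only option left). Eliminate 4 elsewhere: Kira.
Determined: Liam=7, Nate=4. The other people each still have more than one consistent value. That makes 2.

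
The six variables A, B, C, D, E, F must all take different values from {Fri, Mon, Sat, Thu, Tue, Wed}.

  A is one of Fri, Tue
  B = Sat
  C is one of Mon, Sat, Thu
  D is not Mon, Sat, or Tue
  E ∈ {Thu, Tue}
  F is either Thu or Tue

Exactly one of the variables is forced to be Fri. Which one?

B has just one choice, so B = Sat. Strike Sat from C.
The 5 still-open variables draw from only 5 values {Fri, Mon, Thu, Tue, Wed}, so each is used; only C can be Mon, hence C = Mon.
The 4 still-open variables together cover exactly {Fri, Thu, Tue, Wed} — 4 values for 4 variables — and Wed appears only in D's list, so D = Wed.
The 3 still-open variables together cover exactly {Fri, Thu, Tue} — 3 values for 3 variables — and Fri appears only in A's list, so A = Fri.

A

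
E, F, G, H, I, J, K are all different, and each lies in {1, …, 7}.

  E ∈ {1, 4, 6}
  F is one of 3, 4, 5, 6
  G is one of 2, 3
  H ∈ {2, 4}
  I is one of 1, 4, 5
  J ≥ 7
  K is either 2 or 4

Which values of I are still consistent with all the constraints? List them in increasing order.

J has just one choice, so J = 7.
The 2 variables H and K are confined to {2, 4}, which locks those values in; drop them from E, F, G, I.
G must be 3 (only option left). Strike 3 from F.
No further eliminations apply; I can still be any of 1, 5.

1, 5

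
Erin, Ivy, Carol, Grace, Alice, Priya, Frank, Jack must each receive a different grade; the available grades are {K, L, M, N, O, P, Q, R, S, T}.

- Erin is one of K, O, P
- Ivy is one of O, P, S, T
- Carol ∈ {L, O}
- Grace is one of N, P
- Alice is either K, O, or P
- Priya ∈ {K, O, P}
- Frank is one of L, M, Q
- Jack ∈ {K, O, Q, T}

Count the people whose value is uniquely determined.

The 3 variables Erin, Alice, Priya are confined to {K, O, P}, which locks those values in; drop them from Ivy, Carol, Grace, Jack.
That leaves Carol = L. Strike L from Frank.
Grace has just one choice, so Grace = N.
Determined: Carol=L, Grace=N. The other people each still have more than one consistent value. That makes 2.

2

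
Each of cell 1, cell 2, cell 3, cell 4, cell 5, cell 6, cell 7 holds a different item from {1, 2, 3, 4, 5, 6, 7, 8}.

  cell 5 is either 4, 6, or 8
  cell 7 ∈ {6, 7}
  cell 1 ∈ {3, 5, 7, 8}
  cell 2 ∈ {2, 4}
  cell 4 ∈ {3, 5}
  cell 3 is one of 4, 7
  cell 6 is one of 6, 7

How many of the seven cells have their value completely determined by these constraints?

The 7 variables together cover exactly {2, 3, 4, 5, 6, 7, 8} — 7 values for 7 variables — and 2 appears only in cell 2's list, so cell 2 = 2.
cell 6 and cell 7 share exactly the 2 values {6, 7}; by pigeonhole those values go to them, so strike 6, 7 from cell 1, cell 3, cell 5.
cell 3 must be 4 (only option left). Eliminate 4 elsewhere: cell 5.
cell 5 must be 8 (only option left). Remove 8 from cell 1.
Determined: cell 2=2, cell 3=4, cell 5=8. The other cells each still have more than one consistent value. That makes 3.

3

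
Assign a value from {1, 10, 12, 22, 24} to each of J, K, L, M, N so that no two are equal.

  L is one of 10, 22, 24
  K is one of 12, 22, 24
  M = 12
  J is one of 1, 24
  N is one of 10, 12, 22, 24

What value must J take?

M must be 12 (only option left). Remove 12 from K, N.
Among the 4 still-open variables, 1 fits only J (and all 4 values in {1, 10, 22, 24} must be used), so J = 1.

1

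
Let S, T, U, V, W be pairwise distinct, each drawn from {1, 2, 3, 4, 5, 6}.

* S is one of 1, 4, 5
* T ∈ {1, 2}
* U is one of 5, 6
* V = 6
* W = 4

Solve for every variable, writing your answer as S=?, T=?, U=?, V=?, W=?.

S=1, T=2, U=5, V=6, W=4

V must be 6 (only option left). So U can't be 6.
W has just one choice, so W = 4. So S can't be 4.
U's domain is down to {5}, so U = 5. Eliminate 5 elsewhere: S.
S's domain is down to {1}, so S = 1. Eliminate 1 elsewhere: T.
T's domain is down to {2}, so T = 2.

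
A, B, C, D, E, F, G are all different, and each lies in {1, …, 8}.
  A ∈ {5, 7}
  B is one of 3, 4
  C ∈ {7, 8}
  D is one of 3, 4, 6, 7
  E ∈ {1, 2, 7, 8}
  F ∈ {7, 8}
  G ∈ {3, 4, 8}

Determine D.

The 2 variables C and F are confined to {7, 8}, which locks those values in; drop them from A, D, E, G.
A has just one choice, so A = 5.
B and G between them cover only {3, 4} — a naked pair. Remove those values from D.
So D = 6.

6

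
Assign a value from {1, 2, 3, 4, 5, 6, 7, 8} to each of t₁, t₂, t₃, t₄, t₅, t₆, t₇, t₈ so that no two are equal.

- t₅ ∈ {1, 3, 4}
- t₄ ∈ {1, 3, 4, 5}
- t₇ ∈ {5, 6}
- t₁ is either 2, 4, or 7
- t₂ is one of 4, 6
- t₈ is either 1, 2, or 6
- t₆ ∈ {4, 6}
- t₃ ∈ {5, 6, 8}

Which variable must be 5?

t₇

Among the 8 variables, 7 fits only t₁ (and all 8 values in {1, 2, 3, 4, 5, 6, 7, 8} must be used), so t₁ = 7.
The 7 still-open variables draw from only 7 values {1, 2, 3, 4, 5, 6, 8}, so each is used; only t₈ can be 2, hence t₈ = 2.
Among the 6 still-open variables, 8 fits only t₃ (and all 6 values in {1, 3, 4, 5, 6, 8} must be used), so t₃ = 8.
The 2 variables t₂ and t₆ are confined to {4, 6}, which locks those values in; drop them from t₄, t₅, t₇.
So 5 goes to t₇.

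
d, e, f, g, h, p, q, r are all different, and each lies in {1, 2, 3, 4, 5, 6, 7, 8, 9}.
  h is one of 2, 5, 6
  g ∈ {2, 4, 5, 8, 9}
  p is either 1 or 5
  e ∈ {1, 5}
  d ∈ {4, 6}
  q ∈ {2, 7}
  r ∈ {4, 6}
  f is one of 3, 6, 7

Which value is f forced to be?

The 2 variables d and r are confined to {4, 6}, which locks those values in; drop them from f, g, h.
e and p share exactly the 2 values {1, 5}; by pigeonhole those values go to them, so strike 1, 5 from g, h.
h has just one choice, so h = 2. So g, q can't be 2.
q must be 7 (only option left). Remove 7 from f.
So f = 3.

3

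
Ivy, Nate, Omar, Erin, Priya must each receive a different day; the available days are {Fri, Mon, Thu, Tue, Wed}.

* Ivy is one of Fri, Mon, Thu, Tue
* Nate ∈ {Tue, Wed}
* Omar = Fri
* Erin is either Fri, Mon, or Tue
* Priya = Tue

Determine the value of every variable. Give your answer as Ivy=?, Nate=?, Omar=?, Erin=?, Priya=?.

Ivy=Thu, Nate=Wed, Omar=Fri, Erin=Mon, Priya=Tue

Omar's domain is down to {Fri}, so Omar = Fri. So Ivy, Erin can't be Fri.
Priya's domain is down to {Tue}, so Priya = Tue. Eliminate Tue elsewhere: Ivy, Nate, Erin.
Nate must be Wed (only option left).
Erin must be Mon (only option left). Eliminate Mon elsewhere: Ivy.
That leaves Ivy = Thu.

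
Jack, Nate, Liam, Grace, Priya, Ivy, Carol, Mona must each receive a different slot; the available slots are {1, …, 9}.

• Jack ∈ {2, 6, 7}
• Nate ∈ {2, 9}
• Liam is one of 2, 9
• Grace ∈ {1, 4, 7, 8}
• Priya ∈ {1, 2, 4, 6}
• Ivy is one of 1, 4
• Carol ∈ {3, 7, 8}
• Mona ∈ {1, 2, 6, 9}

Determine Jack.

7

Among the 8 variables, 3 fits only Carol (and all 8 values in {1, 2, 3, 4, 6, 7, 8, 9} must be used), so Carol = 3.
Among the 7 still-open variables, 8 fits only Grace (and all 7 values in {1, 2, 4, 6, 7, 8, 9} must be used), so Grace = 8.
The 6 still-open variables together cover exactly {1, 2, 4, 6, 7, 9} — 6 values for 6 variables — and 7 appears only in Jack's list, so Jack = 7.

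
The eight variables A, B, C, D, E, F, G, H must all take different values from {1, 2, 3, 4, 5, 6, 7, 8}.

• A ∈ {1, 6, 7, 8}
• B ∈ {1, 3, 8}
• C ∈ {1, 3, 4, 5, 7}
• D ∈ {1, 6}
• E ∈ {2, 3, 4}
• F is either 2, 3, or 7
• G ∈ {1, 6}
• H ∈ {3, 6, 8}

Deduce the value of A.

The 8 variables together cover exactly {1, 2, 3, 4, 5, 6, 7, 8} — 8 values for 8 variables — and 5 appears only in C's list, so C = 5.
The 7 still-open variables draw from only 7 values {1, 2, 3, 4, 6, 7, 8}, so each is used; only E can be 4, hence E = 4.
The 6 still-open variables together cover exactly {1, 2, 3, 6, 7, 8} — 6 values for 6 variables — and 2 appears only in F's list, so F = 2.
The 5 still-open variables draw from only 5 values {1, 3, 6, 7, 8}, so each is used; only A can be 7, hence A = 7.

7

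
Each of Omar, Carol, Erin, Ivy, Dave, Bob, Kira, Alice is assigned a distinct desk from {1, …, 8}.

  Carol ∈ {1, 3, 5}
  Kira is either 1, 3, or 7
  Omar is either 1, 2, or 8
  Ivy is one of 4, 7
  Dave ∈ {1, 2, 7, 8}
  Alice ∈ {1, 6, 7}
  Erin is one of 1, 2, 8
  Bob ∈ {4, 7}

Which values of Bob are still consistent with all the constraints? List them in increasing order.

The 8 variables draw from only 8 values {1, 2, 3, 4, 5, 6, 7, 8}, so each is used; only Carol can be 5, hence Carol = 5.
Among the 7 still-open variables, 3 fits only Kira (and all 7 values in {1, 2, 3, 4, 6, 7, 8} must be used), so Kira = 3.
The 6 still-open variables draw from only 6 values {1, 2, 4, 6, 7, 8}, so each is used; only Alice can be 6, hence Alice = 6.
Ivy and Bob share exactly the 2 values {4, 7}; by pigeonhole those values go to them, so strike 4, 7 from Dave.
No further eliminations apply; Bob can still be any of 4, 7.

4, 7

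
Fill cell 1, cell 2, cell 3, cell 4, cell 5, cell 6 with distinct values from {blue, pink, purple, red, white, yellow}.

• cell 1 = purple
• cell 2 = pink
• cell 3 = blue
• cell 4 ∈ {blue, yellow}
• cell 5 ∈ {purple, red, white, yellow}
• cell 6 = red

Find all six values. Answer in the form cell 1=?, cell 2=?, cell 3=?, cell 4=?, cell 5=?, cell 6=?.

cell 1=purple, cell 2=pink, cell 3=blue, cell 4=yellow, cell 5=white, cell 6=red

cell 1 has just one choice, so cell 1 = purple. Remove purple from cell 5.
cell 2 must be pink (only option left).
cell 3 must be blue (only option left). Remove blue from cell 4.
cell 4 must be yellow (only option left). Eliminate yellow elsewhere: cell 5.
cell 6 has just one choice, so cell 6 = red. Strike red from cell 5.
cell 5 has just one choice, so cell 5 = white.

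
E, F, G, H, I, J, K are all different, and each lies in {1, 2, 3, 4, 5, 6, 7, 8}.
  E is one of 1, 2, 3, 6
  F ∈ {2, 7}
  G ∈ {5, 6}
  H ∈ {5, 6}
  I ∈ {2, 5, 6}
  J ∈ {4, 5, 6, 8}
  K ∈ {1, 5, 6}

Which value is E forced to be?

3

The 2 variables G and H are confined to {5, 6}, which locks those values in; drop them from E, I, J, K.
I's domain is down to {2}, so I = 2. Remove 2 from E, F.
K must be 1 (only option left). Remove 1 from E.
So E = 3.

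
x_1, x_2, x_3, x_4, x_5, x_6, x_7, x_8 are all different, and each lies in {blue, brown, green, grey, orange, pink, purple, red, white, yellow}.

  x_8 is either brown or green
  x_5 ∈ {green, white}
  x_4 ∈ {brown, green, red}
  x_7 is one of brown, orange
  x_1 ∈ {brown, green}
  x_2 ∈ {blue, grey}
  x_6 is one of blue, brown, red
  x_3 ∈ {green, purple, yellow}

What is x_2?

grey

x_1 and x_8 between them cover only {brown, green} — a naked pair. Remove those values from x_3, x_4, x_5, x_6, x_7.
x_4 has just one choice, so x_4 = red. Strike red from x_6.
x_5 must be white (only option left).
That leaves x_6 = blue. Remove blue from x_2.
So x_2 = grey.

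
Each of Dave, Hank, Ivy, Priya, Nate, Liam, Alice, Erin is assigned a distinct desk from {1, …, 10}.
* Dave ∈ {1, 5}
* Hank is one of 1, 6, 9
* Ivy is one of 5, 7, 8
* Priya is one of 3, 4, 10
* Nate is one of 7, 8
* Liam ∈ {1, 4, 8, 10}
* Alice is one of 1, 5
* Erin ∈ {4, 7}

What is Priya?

Dave and Alice share exactly the 2 values {1, 5}; by pigeonhole those values go to them, so strike 1, 5 from Hank, Ivy, Liam.
The 2 variables Ivy and Nate are confined to {7, 8}, which locks those values in; drop them from Liam, Erin.
That leaves Erin = 4. So Priya, Liam can't be 4.
Liam must be 10 (only option left). So Priya can't be 10.
So Priya = 3.

3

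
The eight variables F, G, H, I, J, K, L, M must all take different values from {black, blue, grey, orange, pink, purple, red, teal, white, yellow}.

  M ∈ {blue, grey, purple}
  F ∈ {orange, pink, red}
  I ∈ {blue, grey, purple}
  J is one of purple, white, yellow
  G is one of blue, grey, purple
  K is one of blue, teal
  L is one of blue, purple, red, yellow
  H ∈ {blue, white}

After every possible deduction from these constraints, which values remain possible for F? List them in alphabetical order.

The 3 variables G, I, M are confined to {blue, grey, purple}, which locks those values in; drop them from H, J, K, L.
H's domain is down to {white}, so H = white. Remove white from J.
That leaves J = yellow. So L can't be yellow.
That leaves K = teal.
L must be red (only option left). Remove red from F.
No further eliminations apply; F can still be any of orange, pink.

orange, pink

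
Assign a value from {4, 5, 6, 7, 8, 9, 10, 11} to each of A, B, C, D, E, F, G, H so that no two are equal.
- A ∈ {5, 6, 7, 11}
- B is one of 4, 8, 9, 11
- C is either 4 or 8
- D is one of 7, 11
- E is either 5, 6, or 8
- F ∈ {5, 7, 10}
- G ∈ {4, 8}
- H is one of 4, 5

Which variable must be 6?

Among the 8 variables, 9 fits only B (and all 8 values in {4, 5, 6, 7, 8, 9, 10, 11} must be used), so B = 9.
The 7 still-open variables together cover exactly {4, 5, 6, 7, 8, 10, 11} — 7 values for 7 variables — and 10 appears only in F's list, so F = 10.
The 2 variables C and G are confined to {4, 8}, which locks those values in; drop them from E, H.
That leaves H = 5. So A, E can't be 5.
So 6 goes to E.

E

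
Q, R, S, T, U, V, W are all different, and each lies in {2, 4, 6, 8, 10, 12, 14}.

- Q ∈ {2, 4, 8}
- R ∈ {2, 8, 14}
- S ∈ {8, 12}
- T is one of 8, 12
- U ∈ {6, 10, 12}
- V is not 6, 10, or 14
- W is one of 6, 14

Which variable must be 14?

Among the 7 variables, 10 fits only U (and all 7 values in {2, 4, 6, 8, 10, 12, 14} must be used), so U = 10.
The 6 still-open variables together cover exactly {2, 4, 6, 8, 12, 14} — 6 values for 6 variables — and 6 appears only in W's list, so W = 6.
The 5 still-open variables together cover exactly {2, 4, 8, 12, 14} — 5 values for 5 variables — and 14 appears only in R's list, so R = 14.

R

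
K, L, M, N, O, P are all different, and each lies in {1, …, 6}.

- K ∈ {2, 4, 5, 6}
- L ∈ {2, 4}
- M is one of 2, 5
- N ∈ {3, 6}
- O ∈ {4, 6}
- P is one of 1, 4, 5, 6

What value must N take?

Among the 6 variables, 1 fits only P (and all 6 values in {1, 2, 3, 4, 5, 6} must be used), so P = 1.
The 5 still-open variables together cover exactly {2, 3, 4, 5, 6} — 5 values for 5 variables — and 3 appears only in N's list, so N = 3.

3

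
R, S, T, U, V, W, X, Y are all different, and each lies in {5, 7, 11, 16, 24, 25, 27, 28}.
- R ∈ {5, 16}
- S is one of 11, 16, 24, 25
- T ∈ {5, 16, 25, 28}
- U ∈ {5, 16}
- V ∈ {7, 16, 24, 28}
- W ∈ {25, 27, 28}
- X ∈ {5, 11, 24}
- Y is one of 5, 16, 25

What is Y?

The 8 variables together cover exactly {5, 7, 11, 16, 24, 25, 27, 28} — 8 values for 8 variables — and 7 appears only in V's list, so V = 7.
The 7 still-open variables draw from only 7 values {5, 11, 16, 24, 25, 27, 28}, so each is used; only W can be 27, hence W = 27.
The 6 still-open variables together cover exactly {5, 11, 16, 24, 25, 28} — 6 values for 6 variables — and 28 appears only in T's list, so T = 28.
R and U between them cover only {5, 16} — a naked pair. Remove those values from S, X, Y.
So Y = 25.

25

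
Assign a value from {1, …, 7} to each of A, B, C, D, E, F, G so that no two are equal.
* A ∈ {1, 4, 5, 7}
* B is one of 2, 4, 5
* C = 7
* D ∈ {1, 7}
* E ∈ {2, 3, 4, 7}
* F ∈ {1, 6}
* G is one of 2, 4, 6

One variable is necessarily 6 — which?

F

C has just one choice, so C = 7. So A, D, E can't be 7.
D has just one choice, so D = 1. Strike 1 from A, F.
So 6 goes to F.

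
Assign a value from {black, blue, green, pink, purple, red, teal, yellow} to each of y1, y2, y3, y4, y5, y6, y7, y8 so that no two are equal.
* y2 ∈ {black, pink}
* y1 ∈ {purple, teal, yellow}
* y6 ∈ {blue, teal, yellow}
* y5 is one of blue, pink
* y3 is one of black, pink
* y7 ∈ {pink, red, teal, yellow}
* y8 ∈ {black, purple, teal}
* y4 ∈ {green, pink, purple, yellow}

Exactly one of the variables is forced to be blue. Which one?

y5

The 8 variables together cover exactly {black, blue, green, pink, purple, red, teal, yellow} — 8 values for 8 variables — and green appears only in y4's list, so y4 = green.
The 7 still-open variables draw from only 7 values {black, blue, pink, purple, red, teal, yellow}, so each is used; only y7 can be red, hence y7 = red.
y2 and y3 share exactly the 2 values {black, pink}; by pigeonhole those values go to them, so strike black, pink from y5, y8.
So blue goes to y5.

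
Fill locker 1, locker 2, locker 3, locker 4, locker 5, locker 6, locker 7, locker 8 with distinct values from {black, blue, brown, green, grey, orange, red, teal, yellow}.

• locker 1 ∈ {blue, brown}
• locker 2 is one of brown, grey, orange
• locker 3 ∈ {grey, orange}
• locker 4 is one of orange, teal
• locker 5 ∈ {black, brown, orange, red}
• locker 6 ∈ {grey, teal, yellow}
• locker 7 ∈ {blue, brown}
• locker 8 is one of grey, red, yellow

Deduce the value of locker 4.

teal

Among the 8 variables, black fits only locker 5 (and all 8 values in {black, blue, brown, grey, orange, red, teal, yellow} must be used), so locker 5 = black.
The 7 still-open variables together cover exactly {blue, brown, grey, orange, red, teal, yellow} — 7 values for 7 variables — and red appears only in locker 8's list, so locker 8 = red.
Among the 6 still-open variables, yellow fits only locker 6 (and all 6 values in {blue, brown, grey, orange, teal, yellow} must be used), so locker 6 = yellow.
The 5 still-open variables draw from only 5 values {blue, brown, grey, orange, teal}, so each is used; only locker 4 can be teal, hence locker 4 = teal.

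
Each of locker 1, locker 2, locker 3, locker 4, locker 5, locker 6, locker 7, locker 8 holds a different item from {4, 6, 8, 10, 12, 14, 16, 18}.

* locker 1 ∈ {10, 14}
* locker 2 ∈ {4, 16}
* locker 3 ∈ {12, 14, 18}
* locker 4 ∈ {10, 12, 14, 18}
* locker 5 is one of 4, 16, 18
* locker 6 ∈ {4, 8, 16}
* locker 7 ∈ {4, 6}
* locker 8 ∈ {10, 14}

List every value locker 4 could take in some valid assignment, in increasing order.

The 8 variables draw from only 8 values {4, 6, 8, 10, 12, 14, 16, 18}, so each is used; only locker 7 can be 6, hence locker 7 = 6.
Among the 7 still-open variables, 8 fits only locker 6 (and all 7 values in {4, 8, 10, 12, 14, 16, 18} must be used), so locker 6 = 8.
locker 1 and locker 8 between them cover only {10, 14} — a naked pair. Remove those values from locker 3, locker 4.
locker 3 and locker 4 share exactly the 2 values {12, 18}; by pigeonhole those values go to them, so strike 12, 18 from locker 5.
No further eliminations apply; locker 4 can still be any of 12, 18.

12, 18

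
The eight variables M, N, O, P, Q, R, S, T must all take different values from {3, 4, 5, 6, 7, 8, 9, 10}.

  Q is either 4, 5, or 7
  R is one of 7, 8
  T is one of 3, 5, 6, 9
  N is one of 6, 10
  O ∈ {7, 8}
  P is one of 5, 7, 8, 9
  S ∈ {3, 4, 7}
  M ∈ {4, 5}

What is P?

9

Among the 8 variables, 10 fits only N (and all 8 values in {3, 4, 5, 6, 7, 8, 9, 10} must be used), so N = 10.
The 7 still-open variables draw from only 7 values {3, 4, 5, 6, 7, 8, 9}, so each is used; only T can be 6, hence T = 6.
The 6 still-open variables draw from only 6 values {3, 4, 5, 7, 8, 9}, so each is used; only S can be 3, hence S = 3.
The 5 still-open variables together cover exactly {4, 5, 7, 8, 9} — 5 values for 5 variables — and 9 appears only in P's list, so P = 9.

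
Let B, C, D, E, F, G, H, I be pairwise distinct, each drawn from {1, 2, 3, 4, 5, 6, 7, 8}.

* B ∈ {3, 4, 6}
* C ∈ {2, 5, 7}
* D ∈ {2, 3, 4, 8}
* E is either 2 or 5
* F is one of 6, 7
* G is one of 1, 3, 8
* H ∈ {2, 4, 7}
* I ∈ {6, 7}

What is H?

4

Among the 8 variables, 1 fits only G (and all 8 values in {1, 2, 3, 4, 5, 6, 7, 8} must be used), so G = 1.
The 7 still-open variables draw from only 7 values {2, 3, 4, 5, 6, 7, 8}, so each is used; only D can be 8, hence D = 8.
The 6 still-open variables draw from only 6 values {2, 3, 4, 5, 6, 7}, so each is used; only B can be 3, hence B = 3.
The 5 still-open variables together cover exactly {2, 4, 5, 6, 7} — 5 values for 5 variables — and 4 appears only in H's list, so H = 4.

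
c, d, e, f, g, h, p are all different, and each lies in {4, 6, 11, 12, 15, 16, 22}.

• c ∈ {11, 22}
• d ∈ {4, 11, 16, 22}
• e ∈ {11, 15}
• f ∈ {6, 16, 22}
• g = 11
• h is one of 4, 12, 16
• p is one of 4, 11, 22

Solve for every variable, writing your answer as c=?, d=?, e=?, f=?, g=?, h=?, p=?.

c=22, d=16, e=15, f=6, g=11, h=12, p=4

g has just one choice, so g = 11. Remove 11 from c, d, e, p.
c's domain is down to {22}, so c = 22. So d, f, p can't be 22.
e must be 15 (only option left).
p has just one choice, so p = 4. Remove 4 from d, h.
d must be 16 (only option left). Strike 16 from f, h.
f's domain is down to {6}, so f = 6.
h has just one choice, so h = 12.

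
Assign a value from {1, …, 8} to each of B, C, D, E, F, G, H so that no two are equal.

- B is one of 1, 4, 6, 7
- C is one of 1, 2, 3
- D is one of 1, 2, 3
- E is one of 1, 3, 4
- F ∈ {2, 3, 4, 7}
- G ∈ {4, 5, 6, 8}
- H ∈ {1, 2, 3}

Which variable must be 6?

B

C, D, H share exactly the 3 values {1, 2, 3}; by pigeonhole those values go to them, so strike 1, 2, 3 from B, E, F.
E's domain is down to {4}, so E = 4. Strike 4 from B, F, G.
F must be 7 (only option left). So B can't be 7.
So 6 goes to B.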